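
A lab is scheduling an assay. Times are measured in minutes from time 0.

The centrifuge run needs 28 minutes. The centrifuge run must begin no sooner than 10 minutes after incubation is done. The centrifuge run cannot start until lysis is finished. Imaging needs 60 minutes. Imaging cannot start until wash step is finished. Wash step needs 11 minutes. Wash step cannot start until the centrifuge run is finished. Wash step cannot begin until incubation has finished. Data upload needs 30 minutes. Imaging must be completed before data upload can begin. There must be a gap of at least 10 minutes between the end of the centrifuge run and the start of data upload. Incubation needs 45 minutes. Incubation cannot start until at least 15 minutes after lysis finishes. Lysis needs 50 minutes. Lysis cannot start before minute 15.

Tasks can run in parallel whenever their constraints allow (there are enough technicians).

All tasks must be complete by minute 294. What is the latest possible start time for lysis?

To finish by minute 294, data upload (duration 30) must start no later than minute 264.
Imaging has to be done before data upload (must start by minute 264). That means finishing by minute 264, i.e. starting by 264 − 60 = minute 204.
Wash step must finish before imaging (must start by minute 204). With an 11-minute duration, wash step must start by 204 − 11 = minute 193.
For the centrifuge run: wash step (must start by minute 193); data upload (must start by minute 264, minus 10-minute gap → minute 254). The most restrictive is minute 193; with a 28-minute duration, the centrifuge run must start by minute 165.
Incubation must finish in time for the centrifuge run (must start by minute 165, minus 10-minute gap → minute 155); wash step (must start by minute 193). The tightest is minute 155, so incubation must start by 155 − 45 = minute 110.
Lysis must finish in time for incubation (must start by minute 110, minus 15-minute gap → minute 95); the centrifuge run (must start by minute 165). The tightest is minute 95, so lysis must start by 95 − 50 = minute 45.

45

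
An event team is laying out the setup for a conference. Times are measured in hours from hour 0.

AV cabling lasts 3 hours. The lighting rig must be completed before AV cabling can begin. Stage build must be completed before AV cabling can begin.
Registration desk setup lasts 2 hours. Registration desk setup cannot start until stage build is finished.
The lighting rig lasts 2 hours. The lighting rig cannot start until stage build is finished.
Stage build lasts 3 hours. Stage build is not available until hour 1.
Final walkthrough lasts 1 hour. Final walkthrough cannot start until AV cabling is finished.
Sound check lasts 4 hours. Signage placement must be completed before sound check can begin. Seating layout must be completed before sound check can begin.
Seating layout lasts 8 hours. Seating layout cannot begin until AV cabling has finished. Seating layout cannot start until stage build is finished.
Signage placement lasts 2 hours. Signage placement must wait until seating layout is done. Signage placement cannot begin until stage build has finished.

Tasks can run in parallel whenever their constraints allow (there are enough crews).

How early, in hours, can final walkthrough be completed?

After its own release at hour 1, stage build can start at hour 1 and finishes at hour 4.
After stage build (finishes hour 4), the lighting rig can start at hour 4 and finishes at hour 6.
AV cabling needs all of the lighting rig (finishes hour 6); stage build (finishes hour 4). That puts its earliest start at hour 6; it finishes at 6 + 3 = hour 9.
After AV cabling (finishes hour 9), final walkthrough can start at hour 9 and finishes at hour 10.

10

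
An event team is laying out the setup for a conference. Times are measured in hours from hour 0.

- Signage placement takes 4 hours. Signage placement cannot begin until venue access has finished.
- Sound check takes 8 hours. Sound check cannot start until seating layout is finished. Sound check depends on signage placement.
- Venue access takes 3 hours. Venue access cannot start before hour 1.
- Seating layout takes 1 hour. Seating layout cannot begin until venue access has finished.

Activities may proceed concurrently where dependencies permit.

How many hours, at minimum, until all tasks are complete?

16

After its own release at hour 1, venue access can start at hour 1 and finishes at hour 4.
Signage placement waits on venue access (finishes hour 4), so it starts at hour 4 and finishes at 4 + 4 = hour 8.
After venue access (finishes hour 4), seating layout can start at hour 4 and finishes at hour 5.
Sound check has to wait for seating layout (finishes hour 5); signage placement (finishes hour 8). The latest of these is hour 8, so sound check runs hour 8 to 8 + 8 = hour 16.
All tasks are finished once the last one completes. Finish times: Venue access at 4, Seating layout at 5, Signage placement at 8, Sound check at 16. The latest is hour 16.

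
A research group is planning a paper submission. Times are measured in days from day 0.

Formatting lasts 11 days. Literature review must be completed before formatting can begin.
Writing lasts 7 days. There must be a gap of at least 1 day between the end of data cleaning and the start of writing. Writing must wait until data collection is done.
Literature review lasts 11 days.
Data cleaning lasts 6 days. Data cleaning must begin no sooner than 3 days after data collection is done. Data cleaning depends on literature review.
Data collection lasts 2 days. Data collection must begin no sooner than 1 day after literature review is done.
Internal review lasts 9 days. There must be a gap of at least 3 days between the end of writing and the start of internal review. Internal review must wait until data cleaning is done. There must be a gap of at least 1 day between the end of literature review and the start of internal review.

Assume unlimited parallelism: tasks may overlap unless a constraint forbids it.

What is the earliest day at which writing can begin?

Literature review has no prerequisites, so it starts at day 0 and finishes at day 11.
After literature review (finishes day 11, plus 1-day gap → day 12), data collection can start at day 12 and finishes at day 14.
Data cleaning has to wait for data collection (finishes day 14, plus 3-day gap → day 17); literature review (finishes day 11). The latest of these is day 17, so data cleaning runs day 17 to 17 + 6 = day 23.
Writing waits on data cleaning (finishes day 23, plus 1-day gap → day 24); data collection (finishes day 14). The latest of these is day 24, which is the earliest writing can start.

24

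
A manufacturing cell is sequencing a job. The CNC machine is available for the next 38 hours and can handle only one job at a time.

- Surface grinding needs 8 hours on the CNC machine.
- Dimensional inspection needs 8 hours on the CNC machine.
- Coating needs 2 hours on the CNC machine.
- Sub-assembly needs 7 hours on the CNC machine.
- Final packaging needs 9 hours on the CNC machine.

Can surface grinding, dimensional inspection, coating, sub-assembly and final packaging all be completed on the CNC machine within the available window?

Running back to back, the jobs need 8 + 8 + 2 + 7 + 9 = 34 hours on the CNC machine.
Since 34 ≤ 38, they fit within the window.

Yes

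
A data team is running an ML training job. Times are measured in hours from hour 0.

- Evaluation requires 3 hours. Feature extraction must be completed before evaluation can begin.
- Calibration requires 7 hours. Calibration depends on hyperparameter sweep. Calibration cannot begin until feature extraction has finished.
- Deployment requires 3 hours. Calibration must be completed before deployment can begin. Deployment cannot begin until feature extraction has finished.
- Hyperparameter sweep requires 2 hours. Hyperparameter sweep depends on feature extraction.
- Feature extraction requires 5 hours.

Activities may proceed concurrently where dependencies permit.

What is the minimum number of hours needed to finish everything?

Nothing blocks feature extraction, so it runs from hour 0 to hour 5.
After feature extraction (finishes hour 5), evaluation can start at hour 5 and finishes at hour 8.
After feature extraction (finishes hour 5), hyperparameter sweep can start at hour 5 and finishes at hour 7.
Calibration cannot start until hyperparameter sweep (finishes hour 7); feature extraction (finishes hour 5). The controlling bound is hour 7, so calibration finishes at 7 + 7 = hour 14.
Deployment cannot start until calibration (finishes hour 14); feature extraction (finishes hour 5). The controlling bound is hour 14, so deployment finishes at 14 + 3 = hour 17.
All tasks are finished once the last one completes. Finish times: Feature extraction at 5, Hyperparameter sweep at 7, Evaluation at 8, Calibration at 14, Deployment at 17. The latest is hour 17.

17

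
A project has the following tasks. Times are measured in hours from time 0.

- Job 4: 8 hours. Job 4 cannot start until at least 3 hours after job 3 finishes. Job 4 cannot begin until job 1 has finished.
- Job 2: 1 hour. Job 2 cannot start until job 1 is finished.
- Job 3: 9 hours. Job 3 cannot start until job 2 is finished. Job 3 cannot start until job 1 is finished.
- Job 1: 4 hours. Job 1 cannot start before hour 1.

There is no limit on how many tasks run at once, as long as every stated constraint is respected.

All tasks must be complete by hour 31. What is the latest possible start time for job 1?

To finish by hour 31, job 4 (duration 8) must start no later than hour 23.
Since job 4 (must start by hour 23, minus 3-hour gap → hour 20) depends on it, job 3 must finish by hour 20. Backing off its 9-hour duration gives a latest start of hour 11.
Job 2 has to be done before job 3 (must start by hour 11). That means finishing by hour 11, i.e. starting by 11 − 1 = hour 10.
Job 1 feeds job 2 (must start by hour 10); job 3 (must start by hour 11); job 4 (must start by hour 23). Taking the minimum, job 1 must finish by hour 10 and start by 10 − 4 = hour 6.

6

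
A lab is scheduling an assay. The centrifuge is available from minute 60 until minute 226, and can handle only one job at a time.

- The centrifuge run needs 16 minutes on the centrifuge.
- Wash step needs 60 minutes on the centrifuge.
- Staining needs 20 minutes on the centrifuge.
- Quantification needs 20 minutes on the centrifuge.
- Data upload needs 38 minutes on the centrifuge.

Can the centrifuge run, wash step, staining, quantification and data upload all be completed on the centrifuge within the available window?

Yes

The centrifuge window is 226 − 60 = 166 minutes.
Running back to back, the jobs need 16 + 60 + 20 + 20 + 38 = 154 minutes on the centrifuge.
Since 154 ≤ 166, they fit within the window.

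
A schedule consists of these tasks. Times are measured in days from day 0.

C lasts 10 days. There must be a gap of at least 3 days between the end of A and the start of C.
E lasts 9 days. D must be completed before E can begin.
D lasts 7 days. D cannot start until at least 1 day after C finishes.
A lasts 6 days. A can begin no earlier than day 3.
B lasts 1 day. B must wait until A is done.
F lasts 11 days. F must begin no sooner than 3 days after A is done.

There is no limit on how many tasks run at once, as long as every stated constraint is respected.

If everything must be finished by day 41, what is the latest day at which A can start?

To finish by day 41, B (duration 1) must start no later than day 40.
E has no dependents, so it just needs to finish by day 41. Starting by 41 − 9 = day 32 achieves that.
D has to be done before E (must start by day 32). That means finishing by day 32, i.e. starting by 32 − 7 = day 25.
C must finish before D (must start by day 25, minus 1-day gap → day 24). With a 10-day duration, C must start by 24 − 10 = day 14.
F must finish by day 41; it takes 11 days, so it must start by 41 − 11 = day 30.
A feeds B (must start by day 40); C (must start by day 14, minus 3-day gap → day 11); F (must start by day 30, minus 3-day gap → day 27). Taking the minimum, A must finish by day 11 and start by 11 − 6 = day 5.

5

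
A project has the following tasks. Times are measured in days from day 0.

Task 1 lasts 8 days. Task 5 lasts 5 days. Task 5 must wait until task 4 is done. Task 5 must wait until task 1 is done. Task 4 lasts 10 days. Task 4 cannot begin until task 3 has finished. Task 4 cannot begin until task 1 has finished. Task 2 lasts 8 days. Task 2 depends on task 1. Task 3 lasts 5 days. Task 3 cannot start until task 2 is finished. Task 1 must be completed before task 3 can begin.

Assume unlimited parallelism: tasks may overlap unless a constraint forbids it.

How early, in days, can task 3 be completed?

21

Task 1 has no prerequisites, so it starts at day 0 and finishes at day 8.
After task 1 (finishes day 8), task 2 can start at day 8 and finishes at day 16.
Task 3 needs all of task 2 (finishes day 16); task 1 (finishes day 8). That puts its earliest start at day 16; it finishes at 16 + 5 = day 21.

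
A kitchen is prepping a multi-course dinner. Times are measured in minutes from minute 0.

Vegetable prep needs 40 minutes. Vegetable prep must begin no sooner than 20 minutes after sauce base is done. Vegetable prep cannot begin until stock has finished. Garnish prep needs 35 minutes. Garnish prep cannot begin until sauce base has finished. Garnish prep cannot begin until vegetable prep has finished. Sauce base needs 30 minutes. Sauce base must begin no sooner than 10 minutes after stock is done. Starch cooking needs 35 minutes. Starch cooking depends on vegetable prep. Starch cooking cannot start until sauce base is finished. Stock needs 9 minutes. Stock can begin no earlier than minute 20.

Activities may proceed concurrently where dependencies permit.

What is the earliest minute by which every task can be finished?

After its own release at minute 20, stock can start at minute 20 and finishes at minute 29.
Sauce base waits on stock (finishes minute 29, plus 10-minute gap → minute 39), so it starts at minute 39 and finishes at 39 + 30 = minute 69.
Vegetable prep has to wait for sauce base (finishes minute 69, plus 20-minute gap → minute 89); stock (finishes minute 29). The latest of these is minute 89, so vegetable prep runs minute 89 to 89 + 40 = minute 129.
Garnish prep cannot start until sauce base (finishes minute 69); vegetable prep (finishes minute 129). The controlling bound is minute 129, so garnish prep finishes at 129 + 35 = minute 164.
For starch cooking: vegetable prep (finishes minute 129); sauce base (finishes minute 69). Taking the maximum gives a start of minute 129, and it finishes at 129 + 35 = minute 164.
All tasks are finished once the last one completes. Finish times: Stock at 29, Sauce base at 69, Vegetable prep at 129, Starch cooking at 164, Garnish prep at 164. The latest is minute 164.

164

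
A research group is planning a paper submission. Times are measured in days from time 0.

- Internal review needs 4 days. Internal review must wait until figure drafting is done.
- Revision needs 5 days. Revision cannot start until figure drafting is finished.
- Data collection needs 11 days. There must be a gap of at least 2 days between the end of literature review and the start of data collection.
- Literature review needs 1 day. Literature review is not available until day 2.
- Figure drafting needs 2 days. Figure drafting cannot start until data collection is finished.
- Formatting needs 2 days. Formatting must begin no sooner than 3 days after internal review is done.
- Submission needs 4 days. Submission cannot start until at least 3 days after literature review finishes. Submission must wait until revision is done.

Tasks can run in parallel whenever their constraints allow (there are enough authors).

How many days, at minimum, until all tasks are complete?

27

After its own release at day 2, literature review can start at day 2 and finishes at day 3.
After literature review (finishes day 3, plus 2-day gap → day 5), data collection can start at day 5 and finishes at day 16.
Figure drafting cannot begin until data collection (finishes day 16). It runs from day 16 to 16 + 2 = day 18.
After figure drafting (finishes day 18), revision can start at day 18 and finishes at day 23.
Submission cannot start until literature review (finishes day 3, plus 3-day gap → day 6); revision (finishes day 23). The controlling bound is day 23, so submission finishes at 23 + 4 = day 27.
Internal review cannot begin until figure drafting (finishes day 18). It runs from day 18 to 18 + 4 = day 22.
After internal review (finishes day 22, plus 3-day gap → day 25), formatting can start at day 25 and finishes at day 27.
All tasks are finished once the last one completes. Finish times: Literature review at 3, Data collection at 16, Figure drafting at 18, Internal review at 22, Revision at 23, Formatting at 27, Submission at 27. The latest is day 27.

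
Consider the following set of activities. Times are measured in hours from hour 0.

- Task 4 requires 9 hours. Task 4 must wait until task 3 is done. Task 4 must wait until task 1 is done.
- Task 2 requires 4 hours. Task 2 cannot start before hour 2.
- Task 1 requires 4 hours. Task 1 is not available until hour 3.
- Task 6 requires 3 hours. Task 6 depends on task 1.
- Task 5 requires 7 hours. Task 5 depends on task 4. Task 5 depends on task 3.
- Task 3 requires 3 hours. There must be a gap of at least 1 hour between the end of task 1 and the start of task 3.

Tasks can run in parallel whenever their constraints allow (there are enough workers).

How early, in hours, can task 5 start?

20

After its own release at hour 3, task 1 can start at hour 3 and finishes at hour 7.
After task 1 (finishes hour 7, plus 1-hour gap → hour 8), task 3 can start at hour 8 and finishes at hour 11.
For task 4: task 3 (finishes hour 11); task 1 (finishes hour 7). Taking the maximum gives a start of hour 11, and it finishes at 11 + 9 = hour 20.
Task 5 waits on task 4 (finishes hour 20); task 3 (finishes hour 11). The latest of these is hour 20, which is the earliest task 5 can start.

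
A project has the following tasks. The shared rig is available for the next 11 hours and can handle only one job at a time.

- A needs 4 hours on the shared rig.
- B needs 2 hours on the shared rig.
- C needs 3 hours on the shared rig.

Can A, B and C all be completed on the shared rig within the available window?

Yes

Running back to back, the jobs need 4 + 2 + 3 = 9 hours on the shared rig.
Since 9 ≤ 11, they fit within the window.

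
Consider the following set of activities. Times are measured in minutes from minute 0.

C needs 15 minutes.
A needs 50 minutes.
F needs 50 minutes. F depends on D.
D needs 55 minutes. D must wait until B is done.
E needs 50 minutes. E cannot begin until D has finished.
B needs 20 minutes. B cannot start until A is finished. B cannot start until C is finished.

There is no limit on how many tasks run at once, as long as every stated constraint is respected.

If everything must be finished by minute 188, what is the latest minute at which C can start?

E must finish by minute 188; it takes 50 minutes, so it must start by 188 − 50 = minute 138.
Nothing follows F; the deadline of minute 188 is its only limit. It must start by 188 − 50 = minute 138.
D has several dependents: E (must start by minute 138); F (must start by minute 138). The earliest of those limits is minute 138, so D must start by 138 − 55 = minute 83.
B has to be done before D (must start by minute 83). That means finishing by minute 83, i.e. starting by 83 − 20 = minute 63.
Since B (must start by minute 63) depends on it, C must finish by minute 63. Backing off its 15-minute duration gives a latest start of minute 48.

48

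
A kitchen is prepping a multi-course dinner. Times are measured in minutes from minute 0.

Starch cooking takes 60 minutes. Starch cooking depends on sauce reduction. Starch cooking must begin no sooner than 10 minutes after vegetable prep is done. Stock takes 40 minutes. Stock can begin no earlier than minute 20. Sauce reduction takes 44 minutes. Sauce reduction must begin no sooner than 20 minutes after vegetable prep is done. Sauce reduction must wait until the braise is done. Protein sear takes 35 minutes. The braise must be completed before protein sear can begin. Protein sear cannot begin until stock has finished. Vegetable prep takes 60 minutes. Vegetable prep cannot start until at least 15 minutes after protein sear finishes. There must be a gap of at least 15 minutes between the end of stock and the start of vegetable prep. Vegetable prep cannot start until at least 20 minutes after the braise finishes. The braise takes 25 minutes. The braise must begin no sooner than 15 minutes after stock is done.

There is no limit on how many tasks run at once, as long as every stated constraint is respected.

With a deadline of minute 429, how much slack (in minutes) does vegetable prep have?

Stock cannot begin until its own release at minute 20. It runs from minute 20 to 20 + 40 = minute 60.
The braise cannot begin until stock (finishes minute 60, plus 15-minute gap → minute 75). It runs from minute 75 to 75 + 25 = minute 100.
For protein sear: the braise (finishes minute 100); stock (finishes minute 60). Taking the maximum gives a start of minute 100, and it finishes at 100 + 35 = minute 135.
For vegetable prep: protein sear (finishes minute 135, plus 15-minute gap → minute 150); stock (finishes minute 60, plus 15-minute gap → minute 75); the braise (finishes minute 100, plus 20-minute gap → minute 120). Taking the maximum gives a start of minute 150, and it finishes at 150 + 60 = minute 210.

Working backward from the deadline:
Starch cooking must finish by minute 429; it takes 60 minutes, so it must start by 429 − 60 = minute 369.
Sauce reduction has to be done before starch cooking (must start by minute 369). That means finishing by minute 369, i.e. starting by 369 − 44 = minute 325.
For vegetable prep: sauce reduction (must start by minute 325, minus 20-minute gap → minute 305); starch cooking (must start by minute 369, minus 10-minute gap → minute 359). The most restrictive is minute 305; with a 60-minute duration, vegetable prep must start by minute 245.
So vegetable prep can start as early as minute 150 and as late as minute 245, giving 245 − 150 = 95 minutes of slack.

95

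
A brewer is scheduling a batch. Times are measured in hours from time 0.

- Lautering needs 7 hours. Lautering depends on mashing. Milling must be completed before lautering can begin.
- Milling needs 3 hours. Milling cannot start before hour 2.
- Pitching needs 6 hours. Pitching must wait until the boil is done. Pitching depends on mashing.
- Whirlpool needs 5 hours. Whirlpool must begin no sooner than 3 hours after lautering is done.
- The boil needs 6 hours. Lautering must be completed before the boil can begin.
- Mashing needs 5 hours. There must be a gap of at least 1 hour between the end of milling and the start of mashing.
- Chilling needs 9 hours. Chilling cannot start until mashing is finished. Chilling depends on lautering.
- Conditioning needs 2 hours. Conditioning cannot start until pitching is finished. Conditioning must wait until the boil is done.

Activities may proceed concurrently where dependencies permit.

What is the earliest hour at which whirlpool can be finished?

Milling cannot begin until its own release at hour 2. It runs from hour 2 to 2 + 3 = hour 5.
After milling (finishes hour 5, plus 1-hour gap → hour 6), mashing can start at hour 6 and finishes at hour 11.
Lautering needs all of mashing (finishes hour 11); milling (finishes hour 5). That puts its earliest start at hour 11; it finishes at 11 + 7 = hour 18.
After lautering (finishes hour 18, plus 3-hour gap → hour 21), whirlpool can start at hour 21 and finishes at hour 26.

26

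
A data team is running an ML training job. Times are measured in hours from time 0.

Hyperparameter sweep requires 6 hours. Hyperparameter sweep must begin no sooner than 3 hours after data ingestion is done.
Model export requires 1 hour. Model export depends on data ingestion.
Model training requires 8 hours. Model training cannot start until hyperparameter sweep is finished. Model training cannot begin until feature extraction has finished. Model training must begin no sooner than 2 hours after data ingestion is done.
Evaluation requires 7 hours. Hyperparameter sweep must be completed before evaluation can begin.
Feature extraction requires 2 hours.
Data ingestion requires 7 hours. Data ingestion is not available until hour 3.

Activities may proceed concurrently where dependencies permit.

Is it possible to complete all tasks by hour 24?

Nothing blocks feature extraction, so it runs from hour 0 to hour 2.
Data ingestion waits on its own release at hour 3, so it starts at hour 3 and finishes at 3 + 7 = hour 10.
Model export cannot begin until data ingestion (finishes hour 10). It runs from hour 10 to 10 + 1 = hour 11.
Hyperparameter sweep cannot begin until data ingestion (finishes hour 10, plus 3-hour gap → hour 13). It runs from hour 13 to 13 + 6 = hour 19.
Evaluation cannot begin until hyperparameter sweep (finishes hour 19). It runs from hour 19 to 19 + 7 = hour 26.
Model training cannot start until hyperparameter sweep (finishes hour 19); feature extraction (finishes hour 2); data ingestion (finishes hour 10, plus 2-hour gap → hour 12). The controlling bound is hour 19, so model training finishes at 19 + 8 = hour 27.
The earliest everything can be done is hour 27, which is after the deadline of 24, so it is not possible.

No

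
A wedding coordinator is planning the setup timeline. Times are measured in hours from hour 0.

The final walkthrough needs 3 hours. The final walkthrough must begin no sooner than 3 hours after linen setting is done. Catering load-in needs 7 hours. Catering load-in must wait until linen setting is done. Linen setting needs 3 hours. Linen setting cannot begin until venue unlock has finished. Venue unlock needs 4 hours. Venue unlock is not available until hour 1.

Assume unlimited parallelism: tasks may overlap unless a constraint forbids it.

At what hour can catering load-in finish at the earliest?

After its own release at hour 1, venue unlock can start at hour 1 and finishes at hour 5.
Linen setting waits on venue unlock (finishes hour 5), so it starts at hour 5 and finishes at 5 + 3 = hour 8.
Catering load-in cannot begin until linen setting (finishes hour 8). It runs from hour 8 to 8 + 7 = hour 15.

15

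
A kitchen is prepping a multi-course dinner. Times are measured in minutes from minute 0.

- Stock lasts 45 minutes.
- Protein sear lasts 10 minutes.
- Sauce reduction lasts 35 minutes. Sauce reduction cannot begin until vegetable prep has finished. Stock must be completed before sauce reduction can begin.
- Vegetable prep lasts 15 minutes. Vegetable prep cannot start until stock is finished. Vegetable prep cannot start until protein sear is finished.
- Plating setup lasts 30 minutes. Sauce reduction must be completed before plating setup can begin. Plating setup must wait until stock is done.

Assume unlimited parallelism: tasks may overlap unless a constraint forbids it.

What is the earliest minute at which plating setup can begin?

95

Nothing blocks protein sear, so it runs from minute 0 to minute 10.
Stock has no prerequisites, so it starts at minute 0 and finishes at minute 45.
Vegetable prep has to wait for stock (finishes minute 45); protein sear (finishes minute 10). The latest of these is minute 45, so vegetable prep runs minute 45 to 45 + 15 = minute 60.
For sauce reduction: vegetable prep (finishes minute 60); stock (finishes minute 45). Taking the maximum gives a start of minute 60, and it finishes at 60 + 35 = minute 95.
Plating setup waits on sauce reduction (finishes minute 95); stock (finishes minute 45). The latest of these is minute 95, which is the earliest plating setup can start.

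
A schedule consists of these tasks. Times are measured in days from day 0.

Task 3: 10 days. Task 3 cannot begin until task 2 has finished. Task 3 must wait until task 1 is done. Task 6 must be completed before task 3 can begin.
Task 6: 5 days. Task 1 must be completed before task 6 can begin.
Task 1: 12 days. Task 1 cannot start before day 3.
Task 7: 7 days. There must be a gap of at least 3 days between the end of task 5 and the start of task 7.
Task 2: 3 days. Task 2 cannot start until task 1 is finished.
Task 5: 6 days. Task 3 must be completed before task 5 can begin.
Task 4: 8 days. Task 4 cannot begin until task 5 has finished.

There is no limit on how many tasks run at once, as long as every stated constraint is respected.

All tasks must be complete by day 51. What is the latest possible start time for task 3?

Nothing follows task 4; the deadline of day 51 is its only limit. It must start by 51 − 8 = day 43.
To finish by day 51, task 7 (duration 7) must start no later than day 44.
For task 5: task 4 (must start by day 43); task 7 (must start by day 44, minus 3-day gap → day 41). The most restrictive is day 41; with a 6-day duration, task 5 must start by day 35.
Task 3 has to be done before task 5 (must start by day 35). That means finishing by day 35, i.e. starting by 35 − 10 = day 25.

25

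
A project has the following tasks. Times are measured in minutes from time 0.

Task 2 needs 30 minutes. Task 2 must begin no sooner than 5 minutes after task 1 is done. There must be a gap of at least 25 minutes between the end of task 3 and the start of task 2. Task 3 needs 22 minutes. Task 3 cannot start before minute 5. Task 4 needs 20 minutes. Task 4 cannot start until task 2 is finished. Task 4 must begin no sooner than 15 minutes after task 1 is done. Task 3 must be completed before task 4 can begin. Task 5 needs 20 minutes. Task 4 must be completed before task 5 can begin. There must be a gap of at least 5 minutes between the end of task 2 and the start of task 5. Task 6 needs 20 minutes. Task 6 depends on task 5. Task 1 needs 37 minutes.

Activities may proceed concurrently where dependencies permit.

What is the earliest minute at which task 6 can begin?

122

Task 3 waits on its own release at minute 5, so it starts at minute 5 and finishes at 5 + 22 = minute 27.
Task 1 has no prerequisites, so it starts at minute 0 and finishes at minute 37.
Task 2 cannot start until task 1 (finishes minute 37, plus 5-minute gap → minute 42); task 3 (finishes minute 27, plus 25-minute gap → minute 52). The controlling bound is minute 52, so task 2 finishes at 52 + 30 = minute 82.
Task 4 has to wait for task 2 (finishes minute 82); task 1 (finishes minute 37, plus 15-minute gap → minute 52); task 3 (finishes minute 27). The latest of these is minute 82, so task 4 runs minute 82 to 82 + 20 = minute 102.
Task 5 cannot start until task 4 (finishes minute 102); task 2 (finishes minute 82, plus 5-minute gap → minute 87). The controlling bound is minute 102, so task 5 finishes at 102 + 20 = minute 122.
Task 6 waits on task 5 (finishes minute 122), so the earliest it can start is minute 122.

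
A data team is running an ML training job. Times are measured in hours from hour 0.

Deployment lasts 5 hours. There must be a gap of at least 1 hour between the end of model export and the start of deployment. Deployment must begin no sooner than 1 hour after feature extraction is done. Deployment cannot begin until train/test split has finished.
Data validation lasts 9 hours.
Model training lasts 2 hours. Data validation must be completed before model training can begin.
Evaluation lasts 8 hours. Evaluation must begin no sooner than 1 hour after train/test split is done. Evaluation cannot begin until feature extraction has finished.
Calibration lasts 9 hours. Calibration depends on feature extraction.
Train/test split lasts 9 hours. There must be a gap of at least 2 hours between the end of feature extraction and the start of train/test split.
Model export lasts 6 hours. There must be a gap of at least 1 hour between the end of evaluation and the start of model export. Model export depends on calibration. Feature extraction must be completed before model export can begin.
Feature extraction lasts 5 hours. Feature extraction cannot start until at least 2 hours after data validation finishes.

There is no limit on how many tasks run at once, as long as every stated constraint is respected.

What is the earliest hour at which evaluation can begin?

Data validation has no prerequisites, so it starts at hour 0 and finishes at hour 9.
Feature extraction waits on data validation (finishes hour 9, plus 2-hour gap → hour 11), so it starts at hour 11 and finishes at 11 + 5 = hour 16.
Train/test split cannot begin until feature extraction (finishes hour 16, plus 2-hour gap → hour 18). It runs from hour 18 to 18 + 9 = hour 27.
Evaluation waits on train/test split (finishes hour 27, plus 1-hour gap → hour 28); feature extraction (finishes hour 16). The latest of these is hour 28, which is the earliest evaluation can start.

28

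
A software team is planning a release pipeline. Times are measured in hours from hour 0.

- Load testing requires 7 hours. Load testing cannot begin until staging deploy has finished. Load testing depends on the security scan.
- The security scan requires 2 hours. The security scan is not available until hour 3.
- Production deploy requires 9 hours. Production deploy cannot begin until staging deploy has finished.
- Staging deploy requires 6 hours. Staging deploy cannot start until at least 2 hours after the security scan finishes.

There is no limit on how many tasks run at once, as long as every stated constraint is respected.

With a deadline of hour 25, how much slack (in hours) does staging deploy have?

The security scan cannot begin until its own release at hour 3. It runs from hour 3 to 3 + 2 = hour 5.
Staging deploy cannot begin until the security scan (finishes hour 5, plus 2-hour gap → hour 7). It runs from hour 7 to 7 + 6 = hour 13.

Working backward from the deadline:
Nothing follows load testing; the deadline of hour 25 is its only limit. It must start by 25 − 7 = hour 18.
Production deploy must finish by hour 25; it takes 9 hours, so it must start by 25 − 9 = hour 16.
For staging deploy: load testing (must start by hour 18); production deploy (must start by hour 16). The most restrictive is hour 16; with a 6-hour duration, staging deploy must start by hour 10.
So staging deploy can start as early as hour 7 and as late as hour 10, giving 10 − 7 = 3 hours of slack.

3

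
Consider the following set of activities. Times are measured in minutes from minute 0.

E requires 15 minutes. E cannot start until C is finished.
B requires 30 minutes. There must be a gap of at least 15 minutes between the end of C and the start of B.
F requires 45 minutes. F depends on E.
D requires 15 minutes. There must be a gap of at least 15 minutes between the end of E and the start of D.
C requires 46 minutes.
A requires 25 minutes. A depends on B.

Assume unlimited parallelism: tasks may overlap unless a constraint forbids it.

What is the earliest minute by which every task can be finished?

C has no prerequisites, so it starts at minute 0 and finishes at minute 46.
E cannot begin until C (finishes minute 46). It runs from minute 46 to 46 + 15 = minute 61.
F cannot begin until E (finishes minute 61). It runs from minute 61 to 61 + 45 = minute 106.
D waits on E (finishes minute 61, plus 15-minute gap → minute 76), so it starts at minute 76 and finishes at 76 + 15 = minute 91.
After C (finishes minute 46, plus 15-minute gap → minute 61), B can start at minute 61 and finishes at minute 91.
A cannot begin until B (finishes minute 91). It runs from minute 91 to 91 + 25 = minute 116.
All tasks are finished once the last one completes. Finish times: A at 116, B at 91, C at 46, D at 91, E at 61, F at 106. The latest is minute 116.

116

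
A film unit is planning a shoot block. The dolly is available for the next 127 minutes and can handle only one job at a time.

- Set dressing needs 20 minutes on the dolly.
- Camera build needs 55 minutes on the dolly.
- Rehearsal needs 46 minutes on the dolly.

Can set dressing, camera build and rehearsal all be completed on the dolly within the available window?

Yes

Running back to back, the jobs need 20 + 55 + 46 = 121 minutes on the dolly.
Since 121 ≤ 127, they fit within the window.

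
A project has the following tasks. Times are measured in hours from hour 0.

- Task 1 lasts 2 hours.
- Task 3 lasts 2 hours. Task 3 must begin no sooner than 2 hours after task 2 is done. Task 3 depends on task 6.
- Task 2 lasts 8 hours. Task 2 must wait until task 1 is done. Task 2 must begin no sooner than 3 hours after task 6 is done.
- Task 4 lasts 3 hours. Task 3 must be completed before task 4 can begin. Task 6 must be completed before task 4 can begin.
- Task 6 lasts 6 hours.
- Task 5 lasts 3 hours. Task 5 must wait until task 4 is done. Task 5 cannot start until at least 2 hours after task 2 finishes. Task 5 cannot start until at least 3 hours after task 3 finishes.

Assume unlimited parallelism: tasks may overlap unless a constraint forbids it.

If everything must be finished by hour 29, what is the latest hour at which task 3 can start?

To finish by hour 29, task 5 (duration 3) must start no later than hour 26.
Task 4 feeds into task 5 (must start by hour 26); so task 4 must finish by hour 26 and therefore start by hour 23.
Task 3 has several dependents: task 4 (must start by hour 23); task 5 (must start by hour 26, minus 3-hour gap → hour 23). The earliest of those limits is hour 23, so task 3 must start by 23 − 2 = hour 21.

21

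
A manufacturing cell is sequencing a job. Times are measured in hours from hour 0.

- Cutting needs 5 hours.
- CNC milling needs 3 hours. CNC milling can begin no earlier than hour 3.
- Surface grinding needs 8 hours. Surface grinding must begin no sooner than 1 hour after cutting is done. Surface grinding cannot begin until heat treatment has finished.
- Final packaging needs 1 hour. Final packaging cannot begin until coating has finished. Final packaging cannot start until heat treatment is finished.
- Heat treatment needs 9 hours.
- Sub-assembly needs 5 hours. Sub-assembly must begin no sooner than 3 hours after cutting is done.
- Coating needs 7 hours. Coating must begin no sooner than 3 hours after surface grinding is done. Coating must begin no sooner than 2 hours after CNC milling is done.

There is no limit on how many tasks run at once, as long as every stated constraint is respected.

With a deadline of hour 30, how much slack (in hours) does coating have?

Heat treatment has no prerequisites, so it starts at hour 0 and finishes at hour 9.
After its own release at hour 3, CNC milling can start at hour 3 and finishes at hour 6.
Cutting has no prerequisites, so it starts at hour 0 and finishes at hour 5.
Surface grinding cannot start until cutting (finishes hour 5, plus 1-hour gap → hour 6); heat treatment (finishes hour 9). The controlling bound is hour 9, so surface grinding finishes at 9 + 8 = hour 17.
Coating has to wait for surface grinding (finishes hour 17, plus 3-hour gap → hour 20); CNC milling (finishes hour 6, plus 2-hour gap → hour 8). The latest of these is hour 20, so coating runs hour 20 to 20 + 7 = hour 27.

Working backward from the deadline:
Final packaging has no dependents, so it just needs to finish by hour 30. Starting by 30 − 1 = hour 29 achieves that.
Coating has to be done before final packaging (must start by hour 29). That means finishing by hour 29, i.e. starting by 29 − 7 = hour 22.
So coating can start as early as hour 20 and as late as hour 22, giving 22 − 20 = 2 hours of slack.

2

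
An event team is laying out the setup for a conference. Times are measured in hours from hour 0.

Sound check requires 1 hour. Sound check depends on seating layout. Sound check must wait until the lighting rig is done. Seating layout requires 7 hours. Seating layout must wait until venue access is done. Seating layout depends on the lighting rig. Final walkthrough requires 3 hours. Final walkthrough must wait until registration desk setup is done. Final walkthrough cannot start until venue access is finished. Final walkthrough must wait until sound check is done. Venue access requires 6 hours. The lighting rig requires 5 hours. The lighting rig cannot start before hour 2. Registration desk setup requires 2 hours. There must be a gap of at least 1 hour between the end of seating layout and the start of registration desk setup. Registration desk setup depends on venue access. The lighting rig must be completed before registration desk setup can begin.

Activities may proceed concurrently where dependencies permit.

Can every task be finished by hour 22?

Yes

The lighting rig cannot begin until its own release at hour 2. It runs from hour 2 to 2 + 5 = hour 7.
Venue access has no prerequisites, so it starts at hour 0 and finishes at hour 6.
Seating layout has to wait for venue access (finishes hour 6); the lighting rig (finishes hour 7). The latest of these is hour 7, so seating layout runs hour 7 to 7 + 7 = hour 14.
For sound check: seating layout (finishes hour 14); the lighting rig (finishes hour 7). Taking the maximum gives a start of hour 14, and it finishes at 14 + 1 = hour 15.
For registration desk setup: seating layout (finishes hour 14, plus 1-hour gap → hour 15); venue access (finishes hour 6); the lighting rig (finishes hour 7). Taking the maximum gives a start of hour 15, and it finishes at 15 + 2 = hour 17.
For final walkthrough: registration desk setup (finishes hour 17); venue access (finishes hour 6); sound check (finishes hour 15). Taking the maximum gives a start of hour 17, and it finishes at 17 + 3 = hour 20.
Every task is finished by hour 20, which is no later than the deadline of 22, so the schedule is feasible.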